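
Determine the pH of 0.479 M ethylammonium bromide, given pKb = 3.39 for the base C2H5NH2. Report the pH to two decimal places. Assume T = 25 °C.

pH = 5.46

C2H5NH3+ is the conjugate acid of the weak base C2H5NH2.
Kb = 10^(−3.39) = 4.07 × 10^-4
Ka = Kw/Kb = 1.0×10^-14 / 4.07 × 10^-4 = 2.46 × 10^-11
From the ICE table, Ka = x²/(0.479 − x) = 2.46 × 10^-11.
Since Ka ≪ C₀, x ≈ √(Ka·C₀) = 3.43 × 10^-6 M.
pH = −log(3.43 × 10^-6) = 5.46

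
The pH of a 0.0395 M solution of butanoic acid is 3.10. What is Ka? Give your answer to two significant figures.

[H+] = 10^(-3.10) = 7.94 × 10^-4 M
At equilibrium [HA] = 0.0395 − 7.94 × 10^-4 = 3.87 × 10^-2 M
Ka = [H+][A-]/[HA] = (7.94 × 10^-4)² / 3.87 × 10^-2 = 1.6 × 10^-5

Ka = 1.6 × 10^-5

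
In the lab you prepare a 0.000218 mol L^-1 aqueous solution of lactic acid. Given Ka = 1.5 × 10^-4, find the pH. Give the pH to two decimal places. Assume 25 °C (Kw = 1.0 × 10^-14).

pH = 3.92

CH3CH(OH)COOH ⇌ CH3CH(OH)COO- + H+
Let x = [H+] at equilibrium. Ka = x²/(0.000218 − x).
The 5% rule fails; solving x² + Ka·x − Ka·C₀ = 0 exactly:
x = (−Ka + √(Ka² + 4·Ka·C₀))/2 = 1.21 × 10^-4 M
pH = −log[H+] = −log(1.21 × 10^-4) = 3.92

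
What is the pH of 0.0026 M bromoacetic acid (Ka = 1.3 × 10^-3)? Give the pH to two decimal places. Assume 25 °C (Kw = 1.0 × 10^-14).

BrCH2COOH ⇌ BrCH2COO- + H+
From the ICE table, Ka = x²/(0.0026 − x) = 1.3 × 10^-3.
The 5% rule fails; solving x² + Ka·x − Ka·C₀ = 0 exactly:
x = (−Ka + √(Ka² + 4·Ka·C₀))/2 = 1.30 × 10^-3 M
pH = −log(1.30 × 10^-3) = 2.89

pH = 2.89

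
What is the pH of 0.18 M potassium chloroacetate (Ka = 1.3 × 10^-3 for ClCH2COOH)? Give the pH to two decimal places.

ClCH2COO- is the conjugate base of the weak acid ClCH2COOH.
Kb = Kw/Ka = 1.0×10^-14 / 1.3 × 10^-3 = 7.69 × 10^-12
From the ICE table, Kb = [OH-]²/(0.18 − [OH-]) = 7.69 × 10^-12.
Since Kb ≪ C₀, [OH-] ≈ √(Kb·C₀) = 1.18 × 10^-6 M.
pOH = −log(1.18 × 10^-6) = 5.93; pH = 14.00 − 5.93 = 8.07

pH = 8.07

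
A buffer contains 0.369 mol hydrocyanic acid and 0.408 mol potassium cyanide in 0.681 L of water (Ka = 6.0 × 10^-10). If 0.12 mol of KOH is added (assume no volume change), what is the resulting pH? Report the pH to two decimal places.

OH- converts HCN to CN-: HCN → 0.249 mol, CN- → 0.528 mol.
pKa = −log(6.0 × 10^-10) = 9.222
Henderson–Hasselbalch with mole ratio 0.528/0.249: pH = 9.222 + (+0.326)

pH = 9.55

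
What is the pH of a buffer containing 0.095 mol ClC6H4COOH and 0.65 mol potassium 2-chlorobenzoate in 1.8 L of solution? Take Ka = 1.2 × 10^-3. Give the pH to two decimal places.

pKa = −log(1.2 × 10^-3) = 2.921
pH = pKa + log([A⁻]/[HA]) = 2.921 + log(0.65/0.095)
pH = 2.921 + (+0.835) = 3.76

pH = 3.76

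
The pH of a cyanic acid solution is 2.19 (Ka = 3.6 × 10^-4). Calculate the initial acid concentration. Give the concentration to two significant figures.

[H+] = 10^(-2.19) = 6.46 × 10^-3 M = x
Ka = x²/(C₀ − x) ⇒ C₀ = x + x²/Ka
C₀ = 6.46 × 10^-3 + (6.46 × 10^-3)²/(3.6 × 10^-4) = 1.22 × 10^-1 M

C₀ = 1.2 × 10^-1 M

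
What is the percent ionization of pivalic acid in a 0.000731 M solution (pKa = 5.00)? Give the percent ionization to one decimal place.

11.0%

(CH3)3CCOOH ⇌ (CH3)3CCOO- + H+; let x = [H+] at equilibrium.
Ka = 10^(−5.00) = 1.00 × 10^-5
Solve x² + 1e-05x − 7.31e-09 = 0 → x = 8.06 × 10^-5 M
% ionization = x/C₀ × 100% = 8.06 × 10^-5/0.000731 × 100% = 11.0%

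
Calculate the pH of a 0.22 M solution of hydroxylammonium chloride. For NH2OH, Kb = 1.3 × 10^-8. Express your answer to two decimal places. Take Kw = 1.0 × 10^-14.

pH = 3.39

NH3OH+ is the conjugate acid of the weak base NH2OH.
Ka = Kw/Kb = 1.0×10^-14 / 1.3 × 10^-8 = 7.69 × 10^-7
From the ICE table, Ka = [H+]²/(0.22 − [H+]) = 7.69 × 10^-7.
Since Ka ≪ C₀, [H+] ≈ √(Ka·C₀) = 4.11 × 10^-4 M.
pH = −log(4.11 × 10^-4) = 3.39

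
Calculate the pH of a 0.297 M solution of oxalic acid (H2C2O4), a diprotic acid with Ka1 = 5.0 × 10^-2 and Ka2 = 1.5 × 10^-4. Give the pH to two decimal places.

Since Ka1 ≫ Ka2, the first ionization dominates [H+].
Ka1 = x²/(0.297 − x) = 5.0 × 10^-2
Solving the quadratic: x = (−Ka1 + √(Ka1² + 4·Ka1·C₀))/2 = 9.94 × 10^-2 M
pH = −log(9.94 × 10^-2) = 1.00

pH = 1.00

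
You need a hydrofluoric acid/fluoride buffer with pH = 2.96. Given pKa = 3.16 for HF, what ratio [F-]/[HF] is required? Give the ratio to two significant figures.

ratio = 0.63

pH = pKa + log(r) ⇒ log(r) = 2.96 − 3.16 = -0.20
r = [F-]/[HF] = 10^(-0.20) = 0.631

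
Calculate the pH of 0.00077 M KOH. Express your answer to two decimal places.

KOH is a strong base; [OH-] = 0.00077 M.
pOH = -log(0.00077) = 3.11
pH = 14.00 - 3.11 = 10.89

pH = 10.89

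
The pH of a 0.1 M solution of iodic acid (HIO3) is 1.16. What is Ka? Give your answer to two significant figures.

Ka = 1.6 × 10^-1

[H+] = 10^(-1.16) = 6.92 × 10^-2 M
At equilibrium [HA] = 0.1 − 6.92 × 10^-2 = 3.08 × 10^-2 M
Ka = [H+][A-]/[HA] = (6.92 × 10^-2)² / 3.08 × 10^-2 = 1.6 × 10^-1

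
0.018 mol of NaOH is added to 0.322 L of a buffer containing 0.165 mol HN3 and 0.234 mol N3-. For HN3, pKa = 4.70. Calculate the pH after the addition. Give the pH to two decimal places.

pH = 4.93

OH- converts HN3 to N3-: HN3 → 0.147 mol, N3- → 0.252 mol.
pH = pKa + log([A⁻]/[HA]) = 4.70 + log(0.252/0.147) = 4.70 +0.234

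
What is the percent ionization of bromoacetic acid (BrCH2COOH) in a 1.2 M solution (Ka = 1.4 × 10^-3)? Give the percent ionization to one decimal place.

BrCH2COOH ⇌ BrCH2COO- + H+; let x = [H+] at equilibrium.
x ≈ √(Ka·C₀) = √(1.4 × 10^-3 × 1.2) = 4.10 × 10^-2 M
% ionization = x/C₀ × 100% = 4.10 × 10^-2/1.2 × 100% = 3.4%

3.4%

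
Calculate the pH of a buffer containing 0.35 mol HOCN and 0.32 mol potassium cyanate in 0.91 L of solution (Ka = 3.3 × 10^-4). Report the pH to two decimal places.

pH = 3.44

pKa = −log(3.3 × 10^-4) = 3.481
Henderson–Hasselbalch: pH = pKa + log([OCN-]/[HOCN]) = 3.481 + log(0.32/0.35)
pH = 3.481 + (-0.039) = 3.44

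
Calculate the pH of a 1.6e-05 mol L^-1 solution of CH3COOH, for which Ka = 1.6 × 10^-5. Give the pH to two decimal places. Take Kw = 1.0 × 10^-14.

CH3COOH ⇌ CH3COO- + H+
Ka = [H+]²/(1.6e-05 − [H+]) = 1.6 × 10^-5
[H+] is not negligible relative to C₀; solve [H+]² + 1.6e-05·[H+] − 2.56e-10 = 0.
[H+] = (−Ka + √(Ka² + 4·Ka·C₀))/2 = 9.89 × 10^-6 M
pH = −log[H+] = −log(9.89 × 10^-6) = 5.00

pH = 5.00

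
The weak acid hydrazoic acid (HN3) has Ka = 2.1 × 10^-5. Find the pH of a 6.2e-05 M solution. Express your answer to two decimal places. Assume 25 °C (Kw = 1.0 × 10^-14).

HN3 ⇌ N3- + H+
Ka = x²/(6.2e-05 − x) = 2.1 × 10^-5
Here C₀/Ka ≈ 2.95, so the small-x approximation fails. Use the quadratic:
x = [−2.1e-05 + √(2.1e-05² + 5.21e-09)]/2 = 2.71 × 10^-5 M
pH = −log[H+] = −log(2.71 × 10^-5) = 4.57

pH = 4.57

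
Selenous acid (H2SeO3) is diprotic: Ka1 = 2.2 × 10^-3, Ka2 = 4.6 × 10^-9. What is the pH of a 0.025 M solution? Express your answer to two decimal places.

Since Ka1 ≫ Ka2, the first ionization dominates [H+].
Ka1 = x²/(0.025 − x) = 2.2 × 10^-3
Solving the quadratic: x = (−Ka1 + √(Ka1² + 4·Ka1·C₀))/2 = 6.40 × 10^-3 M
pH = −log(6.40 × 10^-3) = 2.19

pH = 2.19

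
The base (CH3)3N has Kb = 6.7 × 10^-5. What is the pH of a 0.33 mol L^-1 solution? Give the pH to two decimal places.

(CH3)3N + H2O ⇌ (CH3)3NH+ + OH-
From the ICE table, Kb = x²/(0.33 − x) = 6.7 × 10^-5.
Assume x ≪ 0.33: x ≈ √(6.7 × 10^-5 × 0.33) = 4.70 × 10^-3 M
pOH = −log(4.70 × 10^-3) = 2.33; pH = 14.00 − 2.33 = 11.67

pH = 11.67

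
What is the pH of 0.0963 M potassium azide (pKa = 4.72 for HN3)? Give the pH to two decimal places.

N3- is the conjugate base of the weak acid HN3.
Ka = 10^(−4.72) = 1.91 × 10^-5
Kb = Kw/Ka = 1.0×10^-14 / 1.91 × 10^-5 = 5.24 × 10^-10
From the ICE table, Kb = [OH-]²/(0.0963 − [OH-]) = 5.24 × 10^-10.
Neglecting [OH-] in the denominator: [OH-] = √(5.24 × 10^-10 × 0.0963) = 7.10 × 10^-6 M
([OH-]/C₀ = 0.0074% < 5%, so the approximation holds.)
pOH = −log(7.10 × 10^-6) = 5.15; pH = 14.00 − 5.15 = 8.85

pH = 8.85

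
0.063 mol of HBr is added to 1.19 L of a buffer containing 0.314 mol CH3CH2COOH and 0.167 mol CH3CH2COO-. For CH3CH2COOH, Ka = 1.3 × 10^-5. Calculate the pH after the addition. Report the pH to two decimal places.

pH = 4.33

After neutralization: n(CH3CH2COOH) = 0.377 mol, n(CH3CH2COO-) = 0.104 mol.
pKa = −log(1.3 × 10^-5) = 4.886
Henderson–Hasselbalch with mole ratio 0.104/0.377: pH = 4.886 + (-0.559)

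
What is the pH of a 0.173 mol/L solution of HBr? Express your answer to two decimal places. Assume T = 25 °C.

HBr is a strong acid and dissociates completely, so [H+] = 0.173 M.
pH = -log(0.173) = 0.76

pH = 0.76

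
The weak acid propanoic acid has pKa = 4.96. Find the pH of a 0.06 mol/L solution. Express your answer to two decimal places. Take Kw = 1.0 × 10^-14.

CH3CH2COOH ⇌ CH3CH2COO- + H+
Ka = 10^(−4.96) = 1.10 × 10^-5
Ka = [H+]²/(0.06 − [H+]) = 1.10 × 10^-5
Assume [H+] ≪ 0.06: [H+] ≈ √(1.10 × 10^-5 × 0.06) = 8.12 × 10^-4 M
Check: 1.4% ionized — well under 5%, approximation valid.
pH = −log(8.12 × 10^-4) = 3.09

pH = 3.09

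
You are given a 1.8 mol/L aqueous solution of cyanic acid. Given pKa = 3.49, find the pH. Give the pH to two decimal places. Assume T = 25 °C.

pH = 1.62

HOCN ⇌ OCN- + H+
Ka = 10^(−3.49) = 3.24 × 10^-4
Ka = [H+]²/(1.8 − [H+]) = 3.24 × 10^-4
Since Ka ≪ C₀, [H+] ≈ √(Ka·C₀) = 2.41 × 10^-2 M.
Check: 1.3% ionized — well under 5%, approximation valid.
pH = −log(2.41 × 10^-2) = 1.62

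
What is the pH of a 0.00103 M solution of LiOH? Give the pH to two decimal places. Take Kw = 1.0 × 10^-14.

LiOH is a strong base; [OH-] = 0.00103 M.
pOH = -log(0.00103) = 2.99
pH = 14.00 - 2.99 = 11.01

pH = 11.01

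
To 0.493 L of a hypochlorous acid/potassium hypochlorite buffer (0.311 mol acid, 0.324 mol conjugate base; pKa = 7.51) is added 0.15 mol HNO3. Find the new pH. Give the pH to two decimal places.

pH = 7.09

Added H+ converts OCl- to HOCl: HOCl → 0.461 mol, OCl- → 0.174 mol.
Henderson–Hasselbalch with mole ratio 0.174/0.461: pH = 7.51 + (-0.423)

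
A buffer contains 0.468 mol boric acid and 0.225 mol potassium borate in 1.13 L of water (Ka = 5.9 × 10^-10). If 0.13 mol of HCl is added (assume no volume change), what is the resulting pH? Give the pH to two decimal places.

After neutralization: n(B(OH)3) = 0.598 mol, n(B(OH)4-) = 0.095 mol.
pKa = −log(5.9 × 10^-10) = 9.229
Henderson–Hasselbalch with mole ratio 0.095/0.598: pH = 9.229 + (-0.799)

pH = 8.43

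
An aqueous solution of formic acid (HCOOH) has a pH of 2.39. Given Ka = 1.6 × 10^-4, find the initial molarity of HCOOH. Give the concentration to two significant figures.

[H+] = 10^(-2.39) = 4.07 × 10^-3 M = x
Ka = x²/(C₀ − x) ⇒ C₀ = x + x²/Ka
C₀ = 4.07 × 10^-3 + (4.07 × 10^-3)²/(1.6 × 10^-4) = 1.08 × 10^-1 M

C₀ = 1.1 × 10^-1 M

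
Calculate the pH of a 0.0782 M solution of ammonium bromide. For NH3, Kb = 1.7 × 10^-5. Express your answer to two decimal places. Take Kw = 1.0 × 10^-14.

pH = 5.17

NH4+ is the conjugate acid of the weak base NH3.
Ka = Kw/Kb = 1.0×10^-14 / 1.7 × 10^-5 = 5.88 × 10^-10
From the ICE table, Ka = [H+]²/(0.0782 − [H+]) = 5.88 × 10^-10.
Since Ka ≪ C₀, [H+] ≈ √(Ka·C₀) = 6.78 × 10^-6 M.
pH = −log[H+] = −log(6.78 × 10^-6) = 5.17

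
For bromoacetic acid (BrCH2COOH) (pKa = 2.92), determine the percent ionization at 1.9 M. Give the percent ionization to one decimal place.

BrCH2COOH ⇌ BrCH2COO- + H+; let x = [H+] at equilibrium.
Ka = 10^(−2.92) = 1.20 × 10^-3
x ≈ √(Ka·C₀) = √(1.20 × 10^-3 × 1.9) = 4.77 × 10^-2 M
% ionization = x/C₀ × 100% = 4.77 × 10^-2/1.9 × 100% = 2.5%

2.5%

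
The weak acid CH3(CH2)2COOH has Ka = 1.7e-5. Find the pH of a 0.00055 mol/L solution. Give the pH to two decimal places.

pH = 4.05

CH3(CH2)2COOH ⇌ CH3(CH2)2COO- + H+
Let x = [H+] at equilibrium. Ka = x²/(0.00055 − x).
Here C₀/Ka ≈ 32.4, so the small-x approximation fails. Use the quadratic:
x = [−1.7e-05 + √(1.7e-05² + 3.74e-08)]/2 = 8.86 × 10^-5 M
pH = −log[H+] = −log(8.86 × 10^-5) = 4.05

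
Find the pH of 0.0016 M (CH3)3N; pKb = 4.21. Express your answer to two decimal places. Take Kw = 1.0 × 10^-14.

(CH3)3N + H2O ⇌ (CH3)3NH+ + OH-
Kb = 10^(−4.21) = 6.17 × 10^-5
From the ICE table, Kb = x²/(0.0016 − x) = 6.17 × 10^-5.
Here C₀/Kb ≈ 25.9, so the small-x approximation fails. Use the quadratic:
x = (−Kb + √(Kb² + 4·Kb·C₀))/2 = 2.85 × 10^-4 M
pOH = −log(2.85 × 10^-4) = 3.55; pH = 14.00 − 3.55 = 10.45

pH = 10.45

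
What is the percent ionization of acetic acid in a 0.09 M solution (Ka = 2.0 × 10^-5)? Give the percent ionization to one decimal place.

1.5%

CH3COOH ⇌ CH3COO- + H+; let x = [H+] at equilibrium.
x ≈ √(Ka·C₀) = √(2.0 × 10^-5 × 0.09) = 1.34 × 10^-3 M
% ionization = x/C₀ × 100% = 1.34 × 10^-3/0.09 × 100% = 1.5%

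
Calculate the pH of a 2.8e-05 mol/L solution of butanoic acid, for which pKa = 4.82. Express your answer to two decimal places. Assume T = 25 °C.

CH3(CH2)2COOH ⇌ CH3(CH2)2COO- + H+
Ka = 10^(−4.82) = 1.51 × 10^-5
Ka = [H+]²/(2.8e-05 − [H+]) = 1.51 × 10^-5
[H+] is not negligible relative to C₀; solve [H+]² + 1.51e-05·[H+] − 4.23e-10 = 0.
[H+] = (−Ka + √(Ka² + 4·Ka·C₀))/2 = 1.44 × 10^-5 M
pH = −log(1.44 × 10^-5) = 4.84

pH = 4.84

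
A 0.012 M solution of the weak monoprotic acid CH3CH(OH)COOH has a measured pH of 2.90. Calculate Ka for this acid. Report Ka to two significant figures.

Ka = 1.5 × 10^-4

[H+] = 10^(-2.90) = 1.26 × 10^-3 M
At equilibrium [HA] = 0.012 − 1.26 × 10^-3 = 1.07 × 10^-2 M
Ka = [H+][A-]/[HA] = (1.26 × 10^-3)² / 1.07 × 10^-2 = 1.5 × 10^-4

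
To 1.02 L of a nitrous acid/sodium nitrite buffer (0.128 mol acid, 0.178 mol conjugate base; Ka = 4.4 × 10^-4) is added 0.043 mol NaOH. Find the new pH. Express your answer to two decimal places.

pH = 3.77

OH- converts HNO2 to NO2-: HNO2 → 0.085 mol, NO2- → 0.221 mol.
pKa = −log(4.4 × 10^-4) = 3.357
Henderson–Hasselbalch with mole ratio 0.221/0.085: pH = 3.357 + (+0.415)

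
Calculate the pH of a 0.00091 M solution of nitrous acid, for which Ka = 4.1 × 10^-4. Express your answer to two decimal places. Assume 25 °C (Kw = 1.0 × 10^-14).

pH = 3.36

HNO2 ⇌ NO2- + H+
From the ICE table, Ka = [H+]²/(0.00091 − [H+]) = 4.1 × 10^-4.
Here C₀/Ka ≈ 2.22, so the small-[H+] approximation fails. Use the quadratic:
[H+] = (−Ka + √(Ka² + 4·Ka·C₀))/2 = 4.39 × 10^-4 M
pH = −log[H+] = −log(4.39 × 10^-4) = 3.36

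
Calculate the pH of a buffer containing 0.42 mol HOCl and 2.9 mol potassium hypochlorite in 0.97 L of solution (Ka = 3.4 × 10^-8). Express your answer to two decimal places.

pKa = −log(3.4 × 10^-8) = 7.469
pH = pKa + log([A⁻]/[HA]) = 7.469 + log(2.9/0.42)
pH = 7.469 + (+0.839) = 8.31

pH = 8.31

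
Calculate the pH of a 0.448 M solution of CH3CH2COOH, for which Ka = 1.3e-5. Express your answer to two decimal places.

CH3CH2COOH ⇌ CH3CH2COO- + H+
From the ICE table, Ka = x²/(0.448 − x) = 1.3 × 10^-5.
Neglecting x in the denominator: x = √(1.3 × 10^-5 × 0.448) = 2.41 × 10^-3 M
pH = −log[H+] = −log(2.41 × 10^-3) = 2.62

pH = 2.62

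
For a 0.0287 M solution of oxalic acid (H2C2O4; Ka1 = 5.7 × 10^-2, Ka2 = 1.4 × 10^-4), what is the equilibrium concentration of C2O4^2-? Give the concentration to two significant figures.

1.4 × 10^-4 M

First ionization gives [H+] ≈ [HC2O4-] = 2.10 × 10^-2 M.
Second step: Ka2 = [H+][C2O4^2-]/[HC2O4-] ≈ [C2O4^2-] (since [H+] ≈ [HC2O4-]).
So [C2O4^2-] ≈ Ka2.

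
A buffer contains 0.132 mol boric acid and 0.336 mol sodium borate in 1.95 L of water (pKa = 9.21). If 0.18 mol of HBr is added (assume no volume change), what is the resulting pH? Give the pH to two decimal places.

pH = 8.91

Added H+ converts B(OH)4- to B(OH)3: B(OH)3 → 0.312 mol, B(OH)4- → 0.156 mol.
Henderson–Hasselbalch with mole ratio 0.156/0.312: pH = 9.21 + (-0.301)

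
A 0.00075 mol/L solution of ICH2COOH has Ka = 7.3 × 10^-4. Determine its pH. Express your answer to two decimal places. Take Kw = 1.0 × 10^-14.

ICH2COOH ⇌ ICH2COO- + H+
Ka = [H+]²/(0.00075 − [H+]) = 7.3 × 10^-4
The 5% rule fails; solving [H+]² + Ka·[H+] − Ka·C₀ = 0 exactly:
[H+] = (−Ka + √(Ka² + 4·Ka·C₀))/2 = 4.60 × 10^-4 M
pH = −log(4.60 × 10^-4) = 3.34

pH = 3.34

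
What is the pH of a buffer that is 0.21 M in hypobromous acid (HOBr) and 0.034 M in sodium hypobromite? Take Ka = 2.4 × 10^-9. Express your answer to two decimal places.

pH = 7.83

pKa = −log(2.4 × 10^-9) = 8.620
Using pH = pKa + log([base]/[acid]) with [base]/[acid] = 0.034/0.21:
pH = 8.620 + (-0.791) = 7.83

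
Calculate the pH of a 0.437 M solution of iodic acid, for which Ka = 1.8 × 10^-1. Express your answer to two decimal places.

HIO3 ⇌ IO3- + H+
Ka = [H+]²/(0.437 − [H+]) = 1.8 × 10^-1
The 5% rule fails; solving [H+]² + Ka·[H+] − Ka·C₀ = 0 exactly:
[H+] = [−0.18 + √(0.18² + 0.315)]/2 = 2.05 × 10^-1 M
pH = −log[H+] = −log(2.05 × 10^-1) = 0.69

pH = 0.69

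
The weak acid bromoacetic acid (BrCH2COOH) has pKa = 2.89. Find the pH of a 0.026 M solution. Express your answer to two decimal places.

BrCH2COOH ⇌ BrCH2COO- + H+
Ka = 10^(−2.89) = 1.29 × 10^-3
From the ICE table, Ka = [H+]²/(0.026 − [H+]) = 1.29 × 10^-3.
Here C₀/Ka ≈ 20.2, so the small-[H+] approximation fails. Use the quadratic:
[H+] = (−Ka + √(Ka² + 4·Ka·C₀))/2 = 5.18 × 10^-3 M
pH = −log(5.18 × 10^-3) = 2.29

pH = 2.29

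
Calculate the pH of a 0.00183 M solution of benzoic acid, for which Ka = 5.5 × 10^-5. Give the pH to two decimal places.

C6H5COOH ⇌ C6H5COO- + H+
Ka = x²/(0.00183 − x) = 5.5 × 10^-5
x is not negligible relative to C₀; solve x² + 5.5e-05·x − 1.01e-07 = 0.
x = (−Ka + √(Ka² + 4·Ka·C₀))/2 = 2.91 × 10^-4 M
pH = −log[H+] = −log(2.91 × 10^-4) = 3.54

pH = 3.54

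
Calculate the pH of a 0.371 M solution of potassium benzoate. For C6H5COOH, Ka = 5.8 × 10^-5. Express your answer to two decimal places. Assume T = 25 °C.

C6H5COO- is the conjugate base of the weak acid C6H5COOH.
Kb = Kw/Ka = 1.0×10^-14 / 5.8 × 10^-5 = 1.72 × 10^-10
From the ICE table, Kb = [OH-]²/(0.371 − [OH-]) = 1.72 × 10^-10.
Since Kb ≪ C₀, [OH-] ≈ √(Kb·C₀) = 7.99 × 10^-6 M.
([OH-]/C₀ = 0.0022% < 5%, so the approximation holds.)
pOH = 5.10, so pH = 14.00 − pOH = 8.90

pH = 8.90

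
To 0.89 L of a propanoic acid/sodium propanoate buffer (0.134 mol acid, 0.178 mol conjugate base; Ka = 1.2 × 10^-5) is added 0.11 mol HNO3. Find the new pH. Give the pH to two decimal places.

pH = 4.37

After neutralization: n(CH3CH2COOH) = 0.244 mol, n(CH3CH2COO-) = 0.068 mol.
pKa = −log(1.2 × 10^-5) = 4.921
pH = pKa + log([A⁻]/[HA]) = 4.921 + log(0.068/0.244) = 4.921 -0.555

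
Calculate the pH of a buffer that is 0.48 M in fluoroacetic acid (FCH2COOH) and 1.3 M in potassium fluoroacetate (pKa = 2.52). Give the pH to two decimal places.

pH = 2.95

Using pH = pKa + log([base]/[acid]) with [base]/[acid] = 1.3/0.48:
pH = 2.52 + (+0.433) = 2.95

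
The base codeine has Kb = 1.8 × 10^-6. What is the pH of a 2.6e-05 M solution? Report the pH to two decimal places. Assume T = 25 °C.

pH = 8.78

C18H21NO3 + H2O ⇌ C18H22NO3+ + OH-
Kb = [OH-]²/(2.6e-05 − [OH-]) = 1.8 × 10^-6
[OH-] is not negligible relative to C₀; solve [OH-]² + 1.8e-06·[OH-] − 4.68e-11 = 0.
[OH-] = (−Kb + √(Kb² + 4·Kb·C₀))/2 = 6.00 × 10^-6 M
pOH = −log(6.00 × 10^-6) = 5.22; pH = 14.00 − 5.22 = 8.78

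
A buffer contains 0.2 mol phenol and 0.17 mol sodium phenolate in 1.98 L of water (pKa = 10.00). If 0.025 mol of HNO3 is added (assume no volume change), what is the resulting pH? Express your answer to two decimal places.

pH = 9.81

Added H+ converts C6H5O- to C6H5OH: C6H5OH → 0.225 mol, C6H5O- → 0.145 mol.
pH = pKa + log([A⁻]/[HA]) = 10.00 + log(0.145/0.225) = 10.00 -0.191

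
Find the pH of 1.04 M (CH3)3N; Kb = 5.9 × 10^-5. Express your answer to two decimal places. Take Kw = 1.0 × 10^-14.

pH = 11.89

(CH3)3N + H2O ⇌ (CH3)3NH+ + OH-
Kb = [OH-]²/(1.04 − [OH-]) = 5.9 × 10^-5
Neglecting [OH-] in the denominator: [OH-] = √(5.9 × 10^-5 × 1.04) = 7.83 × 10^-3 M
Check: 0.75% ionized — well under 5%, approximation valid.
pOH = 2.11, so pH = 14.00 − pOH = 11.89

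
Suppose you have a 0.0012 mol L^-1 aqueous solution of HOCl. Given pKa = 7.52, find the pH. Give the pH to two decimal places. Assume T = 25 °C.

HOCl ⇌ OCl- + H+
Ka = 10^(−7.52) = 3.02 × 10^-8
From the ICE table, Ka = [H+]²/(0.0012 − [H+]) = 3.02 × 10^-8.
Since Ka ≪ C₀, [H+] ≈ √(Ka·C₀) = 6.02 × 10^-6 M.
Check: 0.5% ionized — well under 5%, approximation valid.
pH = −log(6.02 × 10^-6) = 5.22

pH = 5.22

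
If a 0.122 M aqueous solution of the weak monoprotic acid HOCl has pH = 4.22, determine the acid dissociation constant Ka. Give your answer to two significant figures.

[H+] = 10^(-4.22) = 6.03 × 10^-5 M
At equilibrium [HA] = 0.122 − 6.03 × 10^-5 = 1.22 × 10^-1 M
Ka = [H+][A-]/[HA] = (6.03 × 10^-5)² / 1.22 × 10^-1 = 3.0 × 10^-8

Ka = 3.0 × 10^-8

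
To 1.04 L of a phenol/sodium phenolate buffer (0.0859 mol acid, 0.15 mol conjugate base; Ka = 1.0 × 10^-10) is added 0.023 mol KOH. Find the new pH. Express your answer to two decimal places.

pH = 10.44

After neutralization: n(C6H5OH) = 0.0629 mol, n(C6H5O-) = 0.173 mol.
pKa = −log(1.0 × 10^-10) = 10.000
pH = pKa + log(n_C6H5O-/n_C6H5OH) = 10.000 + log(0.173/0.0629) = 10.000 + (+0.439)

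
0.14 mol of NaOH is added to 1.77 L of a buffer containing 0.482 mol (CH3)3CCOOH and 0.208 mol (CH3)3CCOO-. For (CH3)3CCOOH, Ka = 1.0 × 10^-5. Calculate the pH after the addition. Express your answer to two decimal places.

pH = 5.01

After neutralization: n((CH3)3CCOOH) = 0.342 mol, n((CH3)3CCOO-) = 0.348 mol.
pKa = −log(1.0 × 10^-5) = 5.000
pH = pKa + log(n_(CH3)3CCOO-/n_(CH3)3CCOOH) = 5.000 + log(0.348/0.342) = 5.000 + (+0.008)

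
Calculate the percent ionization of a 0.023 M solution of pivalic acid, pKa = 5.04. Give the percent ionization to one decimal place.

(CH3)3CCOOH ⇌ (CH3)3CCOO- + H+; let x = [H+] at equilibrium.
Ka = 10^(−5.04) = 9.12 × 10^-6
x ≈ √(Ka·C₀) = √(9.12 × 10^-6 × 0.023) = 4.58 × 10^-4 M
Fraction ionized = 4.58 × 10^-4 / 0.023 = 0.0199 → 2.0%

2.0%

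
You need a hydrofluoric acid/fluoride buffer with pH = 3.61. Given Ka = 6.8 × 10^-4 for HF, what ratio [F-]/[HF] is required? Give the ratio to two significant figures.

ratio = 2.8

pKa = -log(6.8 × 10^-4) = 3.167
pH = pKa + log(r) ⇒ log(r) = 3.61 − 3.167 = +0.443
r = [F-]/[HF] = 10^(+0.443) = 2.77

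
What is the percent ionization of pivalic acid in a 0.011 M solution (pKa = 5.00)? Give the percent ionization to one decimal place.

3.0%

(CH3)3CCOOH ⇌ (CH3)3CCOO- + H+; let x = [H+] at equilibrium.
Ka = 10^(−5.00) = 1.00 × 10^-5
x ≈ √(Ka·C₀) = √(1.00 × 10^-5 × 0.011) = 3.32 × 10^-4 M
% ionization = x/C₀ × 100% = 3.32 × 10^-4/0.011 × 100% = 3.0%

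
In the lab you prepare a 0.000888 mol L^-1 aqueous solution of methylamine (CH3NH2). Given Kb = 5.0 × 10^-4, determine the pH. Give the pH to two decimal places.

CH3NH2 + H2O ⇌ CH3NH3+ + OH-
From the ICE table, Kb = [OH-]²/(0.000888 − [OH-]) = 5.0 × 10^-4.
[OH-] is not negligible relative to C₀; solve [OH-]² + 0.0005·[OH-] − 4.44e-07 = 0.
[OH-] = [−0.0005 + √(0.0005² + 1.78e-06)]/2 = 4.62 × 10^-4 M
pOH = 3.34, so pH = 14.00 − pOH = 10.66

pH = 10.66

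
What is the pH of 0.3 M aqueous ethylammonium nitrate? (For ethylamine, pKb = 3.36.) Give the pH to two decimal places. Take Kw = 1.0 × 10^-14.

C2H5NH3+ is the conjugate acid of the weak base C2H5NH2.
Kb = 10^(−3.36) = 4.37 × 10^-4
Ka = Kw/Kb = 1.0×10^-14 / 4.37 × 10^-4 = 2.29 × 10^-11
Let x = [H+] at equilibrium. Ka = x²/(0.3 − x).
Since Ka ≪ C₀, x ≈ √(Ka·C₀) = 2.62 × 10^-6 M.
pH = −log(2.62 × 10^-6) = 5.58

pH = 5.58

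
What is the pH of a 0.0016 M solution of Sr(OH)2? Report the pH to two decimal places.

pH = 11.51

Sr(OH)2 is a strong base (each formula unit releases 2 OH-); [OH-] = 0.0032 M.
pOH = -log(0.0032) = 2.49
pH = 14.00 - 2.49 = 11.51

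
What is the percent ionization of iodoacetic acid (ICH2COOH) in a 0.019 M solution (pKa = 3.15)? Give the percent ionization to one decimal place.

ICH2COOH ⇌ ICH2COO- + H+; let x = [H+] at equilibrium.
Ka = 10^(−3.15) = 7.08 × 10^-4
Solve x² + 0.000708x − 1.35e-05 = 0 → x = 3.33 × 10^-3 M
Fraction ionized = 3.33 × 10^-3 / 0.019 = 0.1753 → 17.5%

17.5%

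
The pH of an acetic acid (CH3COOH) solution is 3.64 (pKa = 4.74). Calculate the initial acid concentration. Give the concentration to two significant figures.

[H+] = 10^(-3.64) = 2.29 × 10^-4 M = x
Ka = 10^(−4.74) = 1.82 × 10^-5
Ka = x²/(C₀ − x) ⇒ C₀ = x + x²/Ka
C₀ = 2.29 × 10^-4 + (2.29 × 10^-4)²/(1.82 × 10^-5) = 3.11 × 10^-3 M

C₀ = 3.1 × 10^-3 M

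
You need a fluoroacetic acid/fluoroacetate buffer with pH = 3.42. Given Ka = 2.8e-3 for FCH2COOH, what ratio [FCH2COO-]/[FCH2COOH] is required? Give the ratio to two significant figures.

pKa = -log(2.8 × 10^-3) = 2.553
pH = pKa + log(r) ⇒ log(r) = 3.42 − 2.553 = +0.867
r = [FCH2COO-]/[FCH2COOH] = 10^(+0.867) = 7.36

ratio = 7.4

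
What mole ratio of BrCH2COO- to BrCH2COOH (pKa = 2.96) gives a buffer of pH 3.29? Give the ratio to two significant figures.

pH = pKa + log(r) ⇒ log(r) = 3.29 − 2.96 = +0.33
r = [BrCH2COO-]/[BrCH2COOH] = 10^(+0.33) = 2.14

ratio = 2.1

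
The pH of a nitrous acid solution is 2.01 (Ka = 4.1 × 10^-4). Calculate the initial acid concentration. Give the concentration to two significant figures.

[H+] = 10^(-2.01) = 9.77 × 10^-3 M = x
Ka = x²/(C₀ − x) ⇒ C₀ = x + x²/Ka
C₀ = 9.77 × 10^-3 + (9.77 × 10^-3)²/(4.1 × 10^-4) = 2.43 × 10^-1 M

C₀ = 2.4 × 10^-1 M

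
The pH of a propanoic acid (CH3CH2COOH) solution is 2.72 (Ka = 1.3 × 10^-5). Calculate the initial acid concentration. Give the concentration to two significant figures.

[H+] = 10^(-2.72) = 1.91 × 10^-3 M = x
Ka = x²/(C₀ − x) ⇒ C₀ = x + x²/Ka
C₀ = 1.91 × 10^-3 + (1.91 × 10^-3)²/(1.3 × 10^-5) = 2.83 × 10^-1 M

C₀ = 2.8 × 10^-1 M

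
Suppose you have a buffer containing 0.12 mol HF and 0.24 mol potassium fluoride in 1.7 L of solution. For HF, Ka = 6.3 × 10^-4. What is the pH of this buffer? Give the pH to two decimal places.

pKa = −log(6.3 × 10^-4) = 3.201
Henderson–Hasselbalch: pH = pKa + log([F-]/[HF]) = 3.201 + log(0.24/0.12)
pH = 3.201 + (+0.301) = 3.50

pH = 3.50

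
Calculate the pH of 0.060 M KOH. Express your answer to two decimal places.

pH = 12.78

KOH is a strong base; [OH-] = 0.06 M.
pOH = -log(0.06) = 1.22
pH = 14.00 - 1.22 = 12.78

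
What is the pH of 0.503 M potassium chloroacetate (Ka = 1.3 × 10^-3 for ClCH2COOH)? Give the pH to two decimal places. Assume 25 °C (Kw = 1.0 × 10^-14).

pH = 8.29

ClCH2COO- is the conjugate base of the weak acid ClCH2COOH.
Kb = Kw/Ka = 1.0×10^-14 / 1.3 × 10^-3 = 7.69 × 10^-12
From the ICE table, Kb = [OH-]²/(0.503 − [OH-]) = 7.69 × 10^-12.
Assume [OH-] ≪ 0.503: [OH-] ≈ √(7.69 × 10^-12 × 0.503) = 1.97 × 10^-6 M
Check: 0.00039% ionized — well under 5%, approximation valid.
pOH = −log(1.97 × 10^-6) = 5.71; pH = 14.00 − 5.71 = 8.29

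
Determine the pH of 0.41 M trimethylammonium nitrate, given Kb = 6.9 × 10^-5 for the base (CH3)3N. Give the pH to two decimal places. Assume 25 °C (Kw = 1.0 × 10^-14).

pH = 5.11

(CH3)3NH+ is the conjugate acid of the weak base (CH3)3N.
Ka = Kw/Kb = 1.0×10^-14 / 6.9 × 10^-5 = 1.45 × 10^-10
From the ICE table, Ka = [H+]²/(0.41 − [H+]) = 1.45 × 10^-10.
Since Ka ≪ C₀, [H+] ≈ √(Ka·C₀) = 7.71 × 10^-6 M.
Check: 0.0019% ionized — well under 5%, approximation valid.
pH = −log[H+] = −log(7.71 × 10^-6) = 5.11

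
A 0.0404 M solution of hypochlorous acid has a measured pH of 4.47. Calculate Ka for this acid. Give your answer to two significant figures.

Ka = 2.8 × 10^-8

[H+] = 10^(-4.47) = 3.39 × 10^-5 M
At equilibrium [HA] = 0.0404 − 3.39 × 10^-5 = 4.04 × 10^-2 M
Ka = [H+][A-]/[HA] = (3.39 × 10^-5)² / 4.04 × 10^-2 = 2.8 × 10^-8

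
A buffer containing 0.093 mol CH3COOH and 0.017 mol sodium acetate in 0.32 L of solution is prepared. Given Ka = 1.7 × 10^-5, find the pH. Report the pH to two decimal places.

pH = 4.03

pKa = −log(1.7 × 10^-5) = 4.770
pH = pKa + log([A⁻]/[HA]) = 4.770 + log(0.017/0.093)
pH = 4.770 + (-0.738) = 4.03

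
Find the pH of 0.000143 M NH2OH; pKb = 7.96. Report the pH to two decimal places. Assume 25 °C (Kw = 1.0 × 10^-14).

pH = 8.10

NH2OH + H2O ⇌ NH3OH+ + OH-
Kb = 10^(−7.96) = 1.10 × 10^-8
Kb = [OH-]²/(0.000143 − [OH-]) = 1.10 × 10^-8
Since Kb ≪ C₀, [OH-] ≈ √(Kb·C₀) = 1.25 × 10^-6 M.
Check: 0.88% ionized — well under 5%, approximation valid.
pOH = 5.90, so pH = 14.00 − pOH = 8.10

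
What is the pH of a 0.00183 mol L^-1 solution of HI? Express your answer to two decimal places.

pH = 2.74

HI is a strong acid and dissociates completely, so [H+] = 0.00183 M.
pH = -log(0.00183) = 2.74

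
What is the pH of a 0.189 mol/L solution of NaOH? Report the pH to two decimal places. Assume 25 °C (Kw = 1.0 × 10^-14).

pH = 13.28

NaOH is a strong base; [OH-] = 0.189 M.
pOH = -log(0.189) = 0.72
pH = 14.00 - 0.72 = 13.28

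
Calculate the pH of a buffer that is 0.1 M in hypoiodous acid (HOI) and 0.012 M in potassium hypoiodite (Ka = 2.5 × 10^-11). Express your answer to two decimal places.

pH = 9.68

pKa = −log(2.5 × 10^-11) = 10.602
pH = pKa + log([A⁻]/[HA]) = 10.602 + log(0.012/0.1)
pH = 10.602 + (-0.921) = 9.68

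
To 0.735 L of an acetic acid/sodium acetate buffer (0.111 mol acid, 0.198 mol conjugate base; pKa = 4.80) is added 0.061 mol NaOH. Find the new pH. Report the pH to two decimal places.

pH = 5.51

OH- converts CH3COOH to CH3COO-: CH3COOH → 0.05 mol, CH3COO- → 0.259 mol.
pH = pKa + log([A⁻]/[HA]) = 4.80 + log(0.259/0.05) = 4.80 +0.714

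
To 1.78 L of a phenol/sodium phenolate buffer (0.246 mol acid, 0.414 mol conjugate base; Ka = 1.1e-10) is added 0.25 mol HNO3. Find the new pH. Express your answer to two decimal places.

pH = 9.48

After neutralization: n(C6H5OH) = 0.496 mol, n(C6H5O-) = 0.164 mol.
pKa = −log(1.1 × 10^-10) = 9.959
pH = pKa + log([A⁻]/[HA]) = 9.959 + log(0.164/0.496) = 9.959 -0.481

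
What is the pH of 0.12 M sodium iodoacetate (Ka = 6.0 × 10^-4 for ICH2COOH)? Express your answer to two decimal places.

pH = 8.15

ICH2COO- is the conjugate base of the weak acid ICH2COOH.
Kb = Kw/Ka = 1.0×10^-14 / 6.0 × 10^-4 = 1.67 × 10^-11
From the ICE table, Kb = x²/(0.12 − x) = 1.67 × 10^-11.
Assume x ≪ 0.12: x ≈ √(1.67 × 10^-11 × 0.12) = 1.42 × 10^-6 M
pOH = −log(1.42 × 10^-6) = 5.85; pH = 14.00 − 5.85 = 8.15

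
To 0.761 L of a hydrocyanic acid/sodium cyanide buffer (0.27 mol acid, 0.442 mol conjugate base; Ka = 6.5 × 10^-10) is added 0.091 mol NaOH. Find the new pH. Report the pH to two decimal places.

After neutralization: n(HCN) = 0.179 mol, n(CN-) = 0.533 mol.
pKa = −log(6.5 × 10^-10) = 9.187
pH = pKa + log([A⁻]/[HA]) = 9.187 + log(0.533/0.179) = 9.187 +0.474

pH = 9.66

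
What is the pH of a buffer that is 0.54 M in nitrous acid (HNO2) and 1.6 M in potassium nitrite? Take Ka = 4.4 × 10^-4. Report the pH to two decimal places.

pKa = −log(4.4 × 10^-4) = 3.357
Using pH = pKa + log([base]/[acid]) with [base]/[acid] = 1.6/0.54:
pH = 3.357 + (+0.472) = 3.83

pH = 3.83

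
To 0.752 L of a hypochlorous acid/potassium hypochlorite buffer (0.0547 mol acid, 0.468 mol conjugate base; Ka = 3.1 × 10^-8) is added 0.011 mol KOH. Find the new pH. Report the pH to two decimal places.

After neutralization: n(HOCl) = 0.0437 mol, n(OCl-) = 0.479 mol.
pKa = −log(3.1 × 10^-8) = 7.509
pH = pKa + log(n_OCl-/n_HOCl) = 7.509 + log(0.479/0.0437) = 7.509 + (+1.040)

pH = 8.55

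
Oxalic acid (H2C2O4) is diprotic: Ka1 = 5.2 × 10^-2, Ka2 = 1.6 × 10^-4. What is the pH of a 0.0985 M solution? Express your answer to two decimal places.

pH = 1.30

Ka1 ≫ Ka2, so treat the first dissociation as the only significant source of H+.
Ka1 = x²/(0.0985 − x) = 5.2 × 10^-2
Solving the quadratic: x = (−Ka1 + √(Ka1² + 4·Ka1·C₀))/2 = 5.01 × 10^-2 M
pH = −log(5.01 × 10^-2) = 1.30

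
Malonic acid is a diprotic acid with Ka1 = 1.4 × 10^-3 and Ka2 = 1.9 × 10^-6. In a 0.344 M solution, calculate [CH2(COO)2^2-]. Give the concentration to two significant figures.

First ionization gives [H+] ≈ [CH2(COOH)COO-] = 2.13 × 10^-2 M.
Second step: Ka2 = [H+][CH2(COO)2^2-]/[CH2(COOH)COO-] ≈ [CH2(COO)2^2-] (since [H+] ≈ [CH2(COOH)COO-]).
So [CH2(COO)2^2-] ≈ Ka2.

1.9 × 10^-6 M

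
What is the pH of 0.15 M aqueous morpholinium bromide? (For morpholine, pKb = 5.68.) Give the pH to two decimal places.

C4H8ONH2+ is the conjugate acid of the weak base C4H8ONH.
Kb = 10^(−5.68) = 2.09 × 10^-6
Ka = Kw/Kb = 1.0×10^-14 / 2.09 × 10^-6 = 4.78 × 10^-9
Ka = [H+]²/(0.15 − [H+]) = 4.78 × 10^-9
Neglecting [H+] in the denominator: [H+] = √(4.78 × 10^-9 × 0.15) = 2.68 × 10^-5 M
pH = −log[H+] = −log(2.68 × 10^-5) = 4.57

pH = 4.57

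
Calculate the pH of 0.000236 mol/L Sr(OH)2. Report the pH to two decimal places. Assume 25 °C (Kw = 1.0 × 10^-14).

Sr(OH)2 is a strong base (each formula unit releases 2 OH-); [OH-] = 0.000472 M.
pOH = -log(0.000472) = 3.33
pH = 14.00 - 3.33 = 10.67

pH = 10.67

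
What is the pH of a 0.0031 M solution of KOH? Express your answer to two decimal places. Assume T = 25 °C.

pH = 11.49

KOH is a strong base; [OH-] = 0.0031 M.
pOH = -log(0.0031) = 2.51
pH = 14.00 - 2.51 = 11.49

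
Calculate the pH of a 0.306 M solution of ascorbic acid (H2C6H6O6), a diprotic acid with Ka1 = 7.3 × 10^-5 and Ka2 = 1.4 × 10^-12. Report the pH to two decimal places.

pH = 2.33

Ka1 ≫ Ka2, so treat the first dissociation as the only significant source of H+.
Ka1 = x²/(0.306 − x) = 7.3 × 10^-5
x ≈ √(7.3 × 10^-5 × 0.306) = 4.73 × 10^-3 M
pH = −log(4.73 × 10^-3) = 2.33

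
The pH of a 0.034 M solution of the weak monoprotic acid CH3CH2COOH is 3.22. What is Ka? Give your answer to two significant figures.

[H+] = 10^(-3.22) = 6.03 × 10^-4 M
At equilibrium [HA] = 0.034 − 6.03 × 10^-4 = 3.34 × 10^-2 M
Ka = [H+][A-]/[HA] = (6.03 × 10^-4)² / 3.34 × 10^-2 = 1.1 × 10^-5

Ka = 1.1 × 10^-5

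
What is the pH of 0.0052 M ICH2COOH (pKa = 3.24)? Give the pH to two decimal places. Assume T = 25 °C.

pH = 2.83

ICH2COOH ⇌ ICH2COO- + H+
Ka = 10^(−3.24) = 5.75 × 10^-4
From the ICE table, Ka = [H+]²/(0.0052 − [H+]) = 5.75 × 10^-4.
Here C₀/Ka ≈ 9.04, so the small-[H+] approximation fails. Use the quadratic:
[H+] = [−0.000575 + √(0.000575² + 1.2e-05)]/2 = 1.47 × 10^-3 M
pH = −log(1.47 × 10^-3) = 2.83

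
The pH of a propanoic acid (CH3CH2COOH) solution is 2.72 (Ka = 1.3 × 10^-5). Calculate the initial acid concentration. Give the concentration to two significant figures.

C₀ = 2.8 × 10^-1 M

[H+] = 10^(-2.72) = 1.91 × 10^-3 M = x
Ka = x²/(C₀ − x) ⇒ C₀ = x + x²/Ka
C₀ = 1.91 × 10^-3 + (1.91 × 10^-3)²/(1.3 × 10^-5) = 2.83 × 10^-1 M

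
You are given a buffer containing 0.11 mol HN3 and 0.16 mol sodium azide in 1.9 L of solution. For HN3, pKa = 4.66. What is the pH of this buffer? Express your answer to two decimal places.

Henderson–Hasselbalch: pH = pKa + log([N3-]/[HN3]) = 4.66 + log(0.16/0.11)
pH = 4.66 + (+0.163) = 4.82

pH = 4.82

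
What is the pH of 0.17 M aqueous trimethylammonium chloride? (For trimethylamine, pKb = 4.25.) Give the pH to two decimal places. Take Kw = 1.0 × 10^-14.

pH = 5.26

(CH3)3NH+ is the conjugate acid of the weak base (CH3)3N.
Kb = 10^(−4.25) = 5.62 × 10^-5
Ka = Kw/Kb = 1.0×10^-14 / 5.62 × 10^-5 = 1.78 × 10^-10
From the ICE table, Ka = [H+]²/(0.17 − [H+]) = 1.78 × 10^-10.
Neglecting [H+] in the denominator: [H+] = √(1.78 × 10^-10 × 0.17) = 5.50 × 10^-6 M
([H+]/C₀ = 0.0032% < 5%, so the approximation holds.)
pH = −log(5.50 × 10^-6) = 5.26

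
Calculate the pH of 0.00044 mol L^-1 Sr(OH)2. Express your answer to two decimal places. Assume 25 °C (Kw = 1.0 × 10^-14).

Sr(OH)2 is a strong base (each formula unit releases 2 OH-); [OH-] = 0.00088 M.
pOH = -log(0.00088) = 3.06
pH = 14.00 - 3.06 = 10.94

pH = 10.94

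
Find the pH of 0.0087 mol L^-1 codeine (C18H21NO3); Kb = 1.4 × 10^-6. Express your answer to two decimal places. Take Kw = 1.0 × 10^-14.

pH = 10.04

C18H21NO3 + H2O ⇌ C18H22NO3+ + OH-
From the ICE table, Kb = x²/(0.0087 − x) = 1.4 × 10^-6.
Since Kb ≪ C₀, x ≈ √(Kb·C₀) = 1.10 × 10^-4 M.
pOH = −log(1.10 × 10^-4) = 3.96; pH = 14.00 − 3.96 = 10.04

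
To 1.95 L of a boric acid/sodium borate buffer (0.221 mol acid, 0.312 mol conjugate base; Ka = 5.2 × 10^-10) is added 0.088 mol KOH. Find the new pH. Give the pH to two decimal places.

pH = 9.76

OH- converts B(OH)3 to B(OH)4-: B(OH)3 → 0.133 mol, B(OH)4- → 0.4 mol.
pKa = −log(5.2 × 10^-10) = 9.284
Henderson–Hasselbalch with mole ratio 0.4/0.133: pH = 9.284 + (+0.478)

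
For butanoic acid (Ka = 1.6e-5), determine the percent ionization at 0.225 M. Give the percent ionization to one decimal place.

CH3(CH2)2COOH ⇌ CH3(CH2)2COO- + H+; let x = [H+] at equilibrium.
x ≈ √(Ka·C₀) = √(1.6 × 10^-5 × 0.225) = 1.90 × 10^-3 M
Fraction ionized = 1.90 × 10^-3 / 0.225 = 0.0084 → 0.8%

0.8%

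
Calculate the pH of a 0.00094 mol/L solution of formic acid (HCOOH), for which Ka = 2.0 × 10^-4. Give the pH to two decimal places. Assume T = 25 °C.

HCOOH ⇌ HCOO- + H+
Let x = [H+] at equilibrium. Ka = x²/(0.00094 − x).
Here C₀/Ka ≈ 4.7, so the small-x approximation fails. Use the quadratic:
x = (−Ka + √(Ka² + 4·Ka·C₀))/2 = 3.45 × 10^-4 M
pH = −log[H+] = −log(3.45 × 10^-4) = 3.46

pH = 3.46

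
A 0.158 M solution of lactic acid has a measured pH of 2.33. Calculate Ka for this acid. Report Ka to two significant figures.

[H+] = 10^(-2.33) = 4.68 × 10^-3 M
At equilibrium [HA] = 0.158 − 4.68 × 10^-3 = 1.53 × 10^-1 M
Ka = [H+][A-]/[HA] = (4.68 × 10^-3)² / 1.53 × 10^-1 = 1.4 × 10^-4

Ka = 1.4 × 10^-4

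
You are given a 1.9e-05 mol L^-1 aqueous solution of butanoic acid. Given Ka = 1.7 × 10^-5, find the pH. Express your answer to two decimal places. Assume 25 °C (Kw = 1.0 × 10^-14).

CH3(CH2)2COOH ⇌ CH3(CH2)2COO- + H+
Ka = [H+]²/(1.9e-05 − [H+]) = 1.7 × 10^-5
[H+] is not negligible relative to C₀; solve [H+]² + 1.7e-05·[H+] − 3.23e-10 = 0.
[H+] = [−1.7e-05 + √(1.7e-05² + 1.29e-09)]/2 = 1.14 × 10^-5 M
pH = −log[H+] = −log(1.14 × 10^-5) = 4.94

pH = 4.94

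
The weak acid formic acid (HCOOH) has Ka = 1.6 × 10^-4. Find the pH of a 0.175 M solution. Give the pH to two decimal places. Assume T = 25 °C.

HCOOH ⇌ HCOO- + H+
Ka = x²/(0.175 − x) = 1.6 × 10^-4
Since Ka ≪ C₀, x ≈ √(Ka·C₀) = 5.29 × 10^-3 M.
pH = −log[H+] = −log(5.29 × 10^-3) = 2.28

pH = 2.28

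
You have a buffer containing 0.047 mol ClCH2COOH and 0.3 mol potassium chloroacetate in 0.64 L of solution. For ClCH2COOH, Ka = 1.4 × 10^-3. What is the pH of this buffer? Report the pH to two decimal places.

pKa = −log(1.4 × 10^-3) = 2.854
Henderson–Hasselbalch: pH = pKa + log([ClCH2COO-]/[ClCH2COOH]) = 2.854 + log(0.3/0.047)
pH = 2.854 + (+0.805) = 3.66

pH = 3.66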